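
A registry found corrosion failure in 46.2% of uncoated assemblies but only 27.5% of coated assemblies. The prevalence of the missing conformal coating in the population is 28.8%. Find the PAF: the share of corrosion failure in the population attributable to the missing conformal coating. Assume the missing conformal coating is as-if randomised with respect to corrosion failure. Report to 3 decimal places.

PAF ≈ 0.164

p₁ = 0.462, p₀ = 0.275.
Overall risk P(Y=1) = π·p₁ + (1−π)·p₀ = 0.288×0.462 + 0.712×0.275 = 0.32886.
Under exogeneity, PAF = [P(Y=1) − p₀] / P(Y=1).
PAF = (0.32886 − 0.275) / 0.32886 ≈ 0.1638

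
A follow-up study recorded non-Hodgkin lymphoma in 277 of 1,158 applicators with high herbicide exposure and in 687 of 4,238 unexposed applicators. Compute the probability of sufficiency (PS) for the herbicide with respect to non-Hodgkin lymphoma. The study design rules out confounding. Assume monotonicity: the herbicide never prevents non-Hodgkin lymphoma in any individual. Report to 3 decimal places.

PS ≈ 0.092

p₁ = P(outcome | exposed) = 277/1158 = 0.23921
p₀ = P(outcome | unexposed) = 687/4238 = 0.1621
Under exogeneity and monotonicity, PS = (p₁ − p₀) / (1 − p₀).
PS = (0.23921 − 0.1621) / (1 − 0.1621) = 0.077101 / 0.8379 ≈ 0.0920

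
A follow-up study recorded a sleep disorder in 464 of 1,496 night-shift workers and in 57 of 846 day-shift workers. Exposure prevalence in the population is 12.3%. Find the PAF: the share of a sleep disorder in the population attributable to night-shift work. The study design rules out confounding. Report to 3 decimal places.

PAF ≈ 0.307

p₁ = P(outcome | exposed) = 464/1496 = 0.31016
p₀ = P(outcome | unexposed) = 57/846 = 0.067376
Overall risk P(Y=1) = π·p₁ + (1−π)·p₀ = 0.123×0.31016 + 0.877×0.067376 = 0.097238.
Under exogeneity, PAF = [P(Y=1) − p₀] / P(Y=1).
PAF = (0.097238 − 0.067376) / 0.097238 ≈ 0.3071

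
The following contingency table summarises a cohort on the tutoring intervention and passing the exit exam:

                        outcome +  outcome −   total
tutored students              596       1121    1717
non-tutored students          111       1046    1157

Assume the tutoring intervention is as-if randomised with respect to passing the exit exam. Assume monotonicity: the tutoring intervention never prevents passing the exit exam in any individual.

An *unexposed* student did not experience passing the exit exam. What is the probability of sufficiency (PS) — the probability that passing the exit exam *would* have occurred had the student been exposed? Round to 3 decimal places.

PS ≈ 0.278

p₁ = P(outcome | exposed) = 596/1717 = 0.34712
p₀ = P(outcome | unexposed) = 111/1157 = 0.095938
Under exogeneity and monotonicity, PS = (p₁ − p₀)/(1 − p₀).
PS = (0.34712 − 0.095938) / 0.90406 ≈ 0.2778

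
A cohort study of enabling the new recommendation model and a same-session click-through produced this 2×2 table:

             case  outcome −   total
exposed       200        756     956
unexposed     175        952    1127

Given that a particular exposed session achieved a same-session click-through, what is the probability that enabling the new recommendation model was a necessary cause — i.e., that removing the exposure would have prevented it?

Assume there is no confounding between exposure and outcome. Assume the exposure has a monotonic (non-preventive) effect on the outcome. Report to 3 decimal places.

PN ≈ 0.258

p₁ = P(outcome | exposed) = 200/956 = 0.20921
p₀ = P(outcome | unexposed) = 175/1127 = 0.15528
Under exogeneity and monotonicity, PN = (p₁ − p₀)/p₁.
PN = (0.20921 − 0.15528) / 0.20921 ≈ 0.2578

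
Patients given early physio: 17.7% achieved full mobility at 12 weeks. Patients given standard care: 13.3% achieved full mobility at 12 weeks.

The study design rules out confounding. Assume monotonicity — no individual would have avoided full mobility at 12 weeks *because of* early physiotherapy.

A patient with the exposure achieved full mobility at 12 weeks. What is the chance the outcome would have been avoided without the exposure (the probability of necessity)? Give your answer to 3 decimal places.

PN ≈ 0.249

p₁ = 0.177, p₀ = 0.133.
Under exogeneity and monotonicity, PN = (p₁ − p₀) / p₁.
PN = (0.177 − 0.133) / 0.177 = 0.044 / 0.177 ≈ 0.2486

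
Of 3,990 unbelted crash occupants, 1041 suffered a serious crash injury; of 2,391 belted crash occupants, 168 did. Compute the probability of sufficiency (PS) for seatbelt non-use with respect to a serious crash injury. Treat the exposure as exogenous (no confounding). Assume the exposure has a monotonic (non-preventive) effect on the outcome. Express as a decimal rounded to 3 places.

p₁ = P(outcome | exposed) = 1041/3990 = 0.2609
p₀ = P(outcome | unexposed) = 168/2391 = 0.070263
Under exogeneity and monotonicity, PS = (p₁ − p₀) / (1 − p₀).
PS = (0.2609 − 0.070263) / (1 − 0.070263) = 0.19064 / 0.92974 ≈ 0.2050

PS ≈ 0.205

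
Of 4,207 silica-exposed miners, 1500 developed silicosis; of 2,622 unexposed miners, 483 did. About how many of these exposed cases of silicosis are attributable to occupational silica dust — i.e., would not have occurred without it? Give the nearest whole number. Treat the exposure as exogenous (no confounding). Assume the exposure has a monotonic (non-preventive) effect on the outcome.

p₁ = P(outcome | exposed) = 1500/4207 = 0.35655
p₀ = P(outcome | unexposed) = 483/2622 = 0.18421
PN = (p₁ − p₀)/p₁ = (0.35655 − 0.18421) / 0.35655 ≈ 0.48335.
Attributable cases ≈ PN × (exposed cases) = 0.48335 × 1500 ≈ 725.03.

about 725 cases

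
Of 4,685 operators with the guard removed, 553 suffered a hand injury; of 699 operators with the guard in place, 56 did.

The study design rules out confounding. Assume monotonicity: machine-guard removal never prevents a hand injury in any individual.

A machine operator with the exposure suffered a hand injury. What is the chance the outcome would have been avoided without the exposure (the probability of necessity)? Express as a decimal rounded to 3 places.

p₁ = P(outcome | exposed) = 553/4685 = 0.11804
p₀ = P(outcome | unexposed) = 56/699 = 0.080114
Under exogeneity and monotonicity, PN = (p₁ − p₀) / p₁.
PN = (0.11804 − 0.080114) / 0.11804 = 0.037922 / 0.11804 ≈ 0.3213

PN ≈ 0.321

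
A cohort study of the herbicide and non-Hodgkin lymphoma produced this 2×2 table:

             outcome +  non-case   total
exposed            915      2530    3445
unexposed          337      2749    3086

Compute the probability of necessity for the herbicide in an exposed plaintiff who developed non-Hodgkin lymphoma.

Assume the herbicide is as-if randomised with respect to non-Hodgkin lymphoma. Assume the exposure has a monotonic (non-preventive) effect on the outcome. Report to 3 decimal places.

p₁ = P(outcome | exposed) = 915/3445 = 0.2656
p₀ = P(outcome | unexposed) = 337/3086 = 0.1092
Under exogeneity and monotonicity, PN = (p₁ − p₀)/p₁.
PN = (0.2656 − 0.1092) / 0.2656 ≈ 0.5888

PN ≈ 0.589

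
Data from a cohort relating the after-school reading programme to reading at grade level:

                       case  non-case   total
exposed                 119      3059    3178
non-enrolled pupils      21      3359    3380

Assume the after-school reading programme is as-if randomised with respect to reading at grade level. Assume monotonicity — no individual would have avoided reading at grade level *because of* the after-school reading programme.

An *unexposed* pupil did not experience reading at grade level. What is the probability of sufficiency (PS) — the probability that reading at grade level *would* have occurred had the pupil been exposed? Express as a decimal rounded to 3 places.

p₁ = P(outcome | exposed) = 119/3178 = 0.037445
p₀ = P(outcome | unexposed) = 21/3380 = 0.006213
Under exogeneity and monotonicity, PS = (p₁ − p₀) / (1 − p₀).
PS = (0.037445 − 0.006213) / (1 − 0.006213) = 0.031232 / 0.99379 ≈ 0.0314

PS ≈ 0.031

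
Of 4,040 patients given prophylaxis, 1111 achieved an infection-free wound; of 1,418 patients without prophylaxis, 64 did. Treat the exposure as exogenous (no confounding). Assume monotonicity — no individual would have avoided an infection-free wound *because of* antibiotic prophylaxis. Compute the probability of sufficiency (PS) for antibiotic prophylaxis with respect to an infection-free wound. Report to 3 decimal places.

PS ≈ 0.241

p₁ = P(outcome | exposed) = 1111/4040 = 0.275
p₀ = P(outcome | unexposed) = 64/1418 = 0.045134
Under exogeneity and monotonicity, PS = (p₁ − p₀) / (1 − p₀).
PS = (0.275 − 0.045134) / (1 − 0.045134) = 0.22987 / 0.95487 ≈ 0.2407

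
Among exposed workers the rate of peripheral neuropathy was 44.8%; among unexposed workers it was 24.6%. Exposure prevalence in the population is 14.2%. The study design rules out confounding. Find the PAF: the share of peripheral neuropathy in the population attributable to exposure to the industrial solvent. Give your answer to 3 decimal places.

p₁ = 0.448, p₀ = 0.246.
Overall risk P(Y=1) = π·p₁ + (1−π)·p₀ = 0.142×0.448 + 0.858×0.246 = 0.27468.
Under exogeneity, PAF = [P(Y=1) − p₀] / P(Y=1).
PAF = (0.27468 − 0.246) / 0.27468 ≈ 0.1044

PAF ≈ 0.104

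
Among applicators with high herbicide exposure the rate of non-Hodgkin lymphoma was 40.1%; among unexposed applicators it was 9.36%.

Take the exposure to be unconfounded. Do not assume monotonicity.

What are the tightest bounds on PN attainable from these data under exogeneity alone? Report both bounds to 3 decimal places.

0.767 ≤ PN ≤ 1.000

p₁ = 0.401, p₀ = 0.0936.
Under exogeneity alone the bounds on PN are max{0,(p₁−p₀)/p₁} ≤ PN ≤ min{1,(1−p₀)/p₁}.
  lower = (p₁ − p₀)/p₁ = 0.3074 / 0.401 ≈ 0.7666
  upper = min{1, (1 − p₀)/p₁} = 0.9064 / 0.401 ≈ 2.2603 → capped at 1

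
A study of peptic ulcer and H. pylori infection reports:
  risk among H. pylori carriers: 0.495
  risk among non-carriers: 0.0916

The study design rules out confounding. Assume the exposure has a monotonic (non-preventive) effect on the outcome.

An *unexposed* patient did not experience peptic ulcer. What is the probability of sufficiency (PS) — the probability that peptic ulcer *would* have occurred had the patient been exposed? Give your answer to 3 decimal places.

PS ≈ 0.444

Let p₁ = 0.495, p₀ = 0.0916.
Under exogeneity and monotonicity, PS = (p₁ − p₀) / (1 − p₀).
PS = (0.495 − 0.0916) / (1 − 0.0916) = 0.4034 / 0.9084 ≈ 0.4441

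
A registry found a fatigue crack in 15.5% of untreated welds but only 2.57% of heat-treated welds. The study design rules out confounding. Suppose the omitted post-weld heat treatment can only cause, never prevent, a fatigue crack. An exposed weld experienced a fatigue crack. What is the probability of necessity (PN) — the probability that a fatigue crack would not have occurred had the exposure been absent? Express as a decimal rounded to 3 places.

p₁ = 0.155, p₀ = 0.0257.
Under exogeneity and monotonicity, PN = (p₁ − p₀) / p₁.
PN = (0.155 − 0.0257) / 0.155 = 0.1293 / 0.155 ≈ 0.8342

PN ≈ 0.834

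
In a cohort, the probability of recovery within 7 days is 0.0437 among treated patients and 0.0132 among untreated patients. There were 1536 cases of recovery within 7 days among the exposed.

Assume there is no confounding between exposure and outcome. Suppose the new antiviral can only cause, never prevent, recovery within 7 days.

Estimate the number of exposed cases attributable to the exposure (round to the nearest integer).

Let p₁ = 0.0437, p₀ = 0.0132.
PN = (p₁ − p₀)/p₁ = (0.0437 − 0.0132) / 0.0437 ≈ 0.69794.
Attributable cases ≈ PN × (exposed cases) = 0.69794 × 1536 ≈ 1072.04.

about 1072 cases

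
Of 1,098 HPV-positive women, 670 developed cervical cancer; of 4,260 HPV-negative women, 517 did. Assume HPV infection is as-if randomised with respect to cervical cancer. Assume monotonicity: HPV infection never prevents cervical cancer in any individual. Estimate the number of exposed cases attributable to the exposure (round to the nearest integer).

p₁ = P(outcome | exposed) = 670/1098 = 0.6102
p₀ = P(outcome | unexposed) = 517/4260 = 0.12136
PN = (p₁ − p₀)/p₁ = (0.6102 − 0.12136) / 0.6102 ≈ 0.80111.
Attributable cases ≈ PN × (exposed cases) = 0.80111 × 670 ≈ 536.75.

about 537 cases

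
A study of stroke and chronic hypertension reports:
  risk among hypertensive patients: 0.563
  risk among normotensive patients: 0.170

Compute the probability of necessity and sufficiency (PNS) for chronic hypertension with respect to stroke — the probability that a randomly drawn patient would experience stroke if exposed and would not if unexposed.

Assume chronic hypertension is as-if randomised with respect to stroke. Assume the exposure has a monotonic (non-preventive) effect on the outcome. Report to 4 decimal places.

Let p₁ = 0.563, p₀ = 0.17.
Under exogeneity and monotonicity, PNS = p₁ − p₀.
PNS = 0.563 − 0.17 = 0.393

PNS ≈ 0.3930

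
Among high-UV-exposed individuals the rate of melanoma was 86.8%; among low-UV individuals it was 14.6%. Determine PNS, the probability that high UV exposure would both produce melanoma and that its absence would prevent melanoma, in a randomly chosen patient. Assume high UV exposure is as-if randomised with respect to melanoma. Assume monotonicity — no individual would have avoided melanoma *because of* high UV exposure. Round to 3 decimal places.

PNS ≈ 0.722

p₁ = 0.868, p₀ = 0.146.
Under exogeneity and monotonicity, PNS = p₁ − p₀.
PNS = 0.868 − 0.146 = 0.722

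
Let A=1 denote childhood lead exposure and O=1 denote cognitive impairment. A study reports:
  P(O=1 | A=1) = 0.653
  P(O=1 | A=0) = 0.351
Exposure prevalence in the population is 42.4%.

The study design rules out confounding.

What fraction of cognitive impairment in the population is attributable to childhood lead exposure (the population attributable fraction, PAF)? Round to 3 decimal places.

Let p₁ = 0.653, p₀ = 0.351.
Overall risk P(Y=1) = π·p₁ + (1−π)·p₀ = 0.424×0.653 + 0.576×0.351 = 0.47905.
Under exogeneity, PAF = [P(Y=1) − p₀] / P(Y=1).
PAF = (0.47905 − 0.351) / 0.47905 ≈ 0.2673

PAF ≈ 0.267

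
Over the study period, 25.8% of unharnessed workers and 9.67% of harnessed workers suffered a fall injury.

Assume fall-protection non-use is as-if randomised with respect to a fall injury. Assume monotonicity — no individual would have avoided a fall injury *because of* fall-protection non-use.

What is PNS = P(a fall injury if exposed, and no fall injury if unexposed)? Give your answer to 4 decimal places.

p₁ = 0.258, p₀ = 0.0967.
Under exogeneity and monotonicity, PNS = p₁ − p₀.
PNS = 0.258 − 0.0967 = 0.1613

PNS ≈ 0.1613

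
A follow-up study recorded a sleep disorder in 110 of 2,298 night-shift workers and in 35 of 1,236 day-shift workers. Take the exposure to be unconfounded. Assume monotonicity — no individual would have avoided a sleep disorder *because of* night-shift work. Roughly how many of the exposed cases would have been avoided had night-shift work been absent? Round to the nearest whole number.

p₁ = P(outcome | exposed) = 110/2298 = 0.047868
p₀ = P(outcome | unexposed) = 35/1236 = 0.028317
PN = (p₁ − p₀)/p₁ = (0.047868 − 0.028317) / 0.047868 ≈ 0.40843.
Attributable cases ≈ PN × (exposed cases) = 0.40843 × 110 ≈ 44.93.

about 45 cases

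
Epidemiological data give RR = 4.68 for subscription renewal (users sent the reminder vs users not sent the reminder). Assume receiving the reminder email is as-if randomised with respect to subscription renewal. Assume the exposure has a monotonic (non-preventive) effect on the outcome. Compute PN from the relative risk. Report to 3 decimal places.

PN ≈ 0.786

Under exogeneity and monotonicity, PN = (RR − 1) / RR = 1 − 1/RR.
PN = (4.68 − 1) / 4.68 = 3.68 / 4.68 ≈ 0.7863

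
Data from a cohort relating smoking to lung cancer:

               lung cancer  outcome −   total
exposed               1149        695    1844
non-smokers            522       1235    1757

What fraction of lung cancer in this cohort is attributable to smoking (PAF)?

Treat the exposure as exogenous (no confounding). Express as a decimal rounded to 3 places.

p₁ = P(outcome | exposed) = 1149/1844 = 0.6231
p₀ = P(outcome | unexposed) = 522/1757 = 0.2971
Exposure prevalence π = 1844/3601 = 0.51208; overall risk P(Y=1) = 0.46404.
Under exogeneity, PAF = [P(Y=1) − p₀]/P(Y=1).
PAF = (0.46404 − 0.2971) / 0.46404 ≈ 0.3598

PAF ≈ 0.360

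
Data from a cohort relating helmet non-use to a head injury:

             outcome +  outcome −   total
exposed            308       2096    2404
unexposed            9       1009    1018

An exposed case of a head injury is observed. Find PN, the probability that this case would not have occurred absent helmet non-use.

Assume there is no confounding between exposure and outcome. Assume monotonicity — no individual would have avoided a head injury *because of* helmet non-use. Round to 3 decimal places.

PN ≈ 0.931

p₁ = P(outcome | exposed) = 308/2404 = 0.12812
p₀ = P(outcome | unexposed) = 9/1018 = 0.0088409
Under exogeneity and monotonicity, PN = (p₁ − p₀)/p₁.
PN = (0.12812 − 0.0088409) / 0.12812 ≈ 0.9310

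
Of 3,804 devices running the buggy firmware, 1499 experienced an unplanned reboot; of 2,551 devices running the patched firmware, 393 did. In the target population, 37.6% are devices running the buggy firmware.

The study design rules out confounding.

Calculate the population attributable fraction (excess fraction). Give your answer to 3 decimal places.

PAF ≈ 0.369

p₁ = P(outcome | exposed) = 1499/3804 = 0.39406
p₀ = P(outcome | unexposed) = 393/2551 = 0.15406
Overall risk P(Y=1) = π·p₁ + (1−π)·p₀ = 0.376×0.39406 + 0.624×0.15406 = 0.2443.
Under exogeneity, PAF = [P(Y=1) − p₀] / P(Y=1).
PAF = (0.2443 − 0.15406) / 0.2443 ≈ 0.3694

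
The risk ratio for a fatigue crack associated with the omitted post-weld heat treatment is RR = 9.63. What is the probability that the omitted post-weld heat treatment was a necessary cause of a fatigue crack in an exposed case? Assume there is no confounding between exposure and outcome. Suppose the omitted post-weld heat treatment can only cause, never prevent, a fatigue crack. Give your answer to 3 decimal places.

Under exogeneity and monotonicity, PN = (RR − 1) / RR = 1 − 1/RR.
PN = (9.63 − 1) / 9.63 = 8.63 / 9.63 ≈ 0.8962

PN ≈ 0.896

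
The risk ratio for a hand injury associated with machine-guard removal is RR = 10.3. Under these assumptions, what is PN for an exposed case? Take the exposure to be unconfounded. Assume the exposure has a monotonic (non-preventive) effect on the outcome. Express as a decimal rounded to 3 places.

PN ≈ 0.903

Under exogeneity and monotonicity, PN = (RR − 1) / RR = 1 − 1/RR.
PN = (10.3 − 1) / 10.3 = 9.3 / 10.3 ≈ 0.9029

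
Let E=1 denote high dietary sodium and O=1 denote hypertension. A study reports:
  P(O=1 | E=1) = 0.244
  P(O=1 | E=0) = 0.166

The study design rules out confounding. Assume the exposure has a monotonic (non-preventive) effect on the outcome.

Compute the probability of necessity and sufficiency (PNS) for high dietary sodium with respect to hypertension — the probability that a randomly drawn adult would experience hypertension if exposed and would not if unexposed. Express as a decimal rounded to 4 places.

Let p₁ = 0.244, p₀ = 0.166.
Under exogeneity and monotonicity, PNS = p₁ − p₀.
PNS = 0.244 − 0.166 = 0.078

PNS ≈ 0.0780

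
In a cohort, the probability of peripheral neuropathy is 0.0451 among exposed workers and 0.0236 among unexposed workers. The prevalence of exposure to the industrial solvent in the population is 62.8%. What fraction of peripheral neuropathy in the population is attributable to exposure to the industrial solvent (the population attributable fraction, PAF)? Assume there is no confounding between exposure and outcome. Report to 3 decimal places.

PAF ≈ 0.364

Let p₁ = 0.0451, p₀ = 0.0236.
Overall risk P(Y=1) = π·p₁ + (1−π)·p₀ = 0.628×0.0451 + 0.372×0.0236 = 0.037102.
Under exogeneity, PAF = [P(Y=1) − p₀] / P(Y=1).
PAF = (0.037102 − 0.0236) / 0.037102 ≈ 0.3639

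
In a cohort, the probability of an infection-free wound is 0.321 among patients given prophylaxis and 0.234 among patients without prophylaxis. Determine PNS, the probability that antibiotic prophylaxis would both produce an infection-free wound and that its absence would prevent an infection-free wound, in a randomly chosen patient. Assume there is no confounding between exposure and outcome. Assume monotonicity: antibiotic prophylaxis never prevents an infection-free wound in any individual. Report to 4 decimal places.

Let p₁ = 0.321, p₀ = 0.234.
Under exogeneity and monotonicity, PNS = p₁ − p₀.
PNS = 0.321 − 0.234 = 0.087

PNS ≈ 0.0870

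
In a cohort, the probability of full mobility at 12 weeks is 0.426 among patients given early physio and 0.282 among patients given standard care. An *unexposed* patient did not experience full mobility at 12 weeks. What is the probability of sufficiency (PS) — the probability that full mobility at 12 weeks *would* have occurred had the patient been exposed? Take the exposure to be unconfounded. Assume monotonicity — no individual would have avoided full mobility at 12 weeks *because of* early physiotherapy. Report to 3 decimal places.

PS ≈ 0.201

Let p₁ = 0.426, p₀ = 0.282.
Under exogeneity and monotonicity, PS = (p₁ − p₀) / (1 − p₀).
PS = (0.426 − 0.282) / (1 − 0.282) = 0.144 / 0.718 ≈ 0.2006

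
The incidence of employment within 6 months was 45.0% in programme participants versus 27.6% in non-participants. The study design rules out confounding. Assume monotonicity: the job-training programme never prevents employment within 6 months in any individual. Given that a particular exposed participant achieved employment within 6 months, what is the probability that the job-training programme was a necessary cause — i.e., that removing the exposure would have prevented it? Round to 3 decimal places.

p₁ = 0.45, p₀ = 0.276.
Under exogeneity and monotonicity, PN = (p₁ − p₀) / p₁.
PN = (0.45 − 0.276) / 0.45 = 0.174 / 0.45 ≈ 0.3867

PN ≈ 0.387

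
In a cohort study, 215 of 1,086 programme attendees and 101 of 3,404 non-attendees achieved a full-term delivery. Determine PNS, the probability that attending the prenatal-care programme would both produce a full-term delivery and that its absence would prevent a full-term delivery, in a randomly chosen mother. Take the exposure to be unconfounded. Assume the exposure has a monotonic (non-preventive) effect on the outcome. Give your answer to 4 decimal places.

PNS ≈ 0.1683

p₁ = P(outcome | exposed) = 215/1086 = 0.19797
p₀ = P(outcome | unexposed) = 101/3404 = 0.029671
Under exogeneity and monotonicity, PNS = p₁ − p₀.
PNS = 0.19797 − 0.029671 = 0.1683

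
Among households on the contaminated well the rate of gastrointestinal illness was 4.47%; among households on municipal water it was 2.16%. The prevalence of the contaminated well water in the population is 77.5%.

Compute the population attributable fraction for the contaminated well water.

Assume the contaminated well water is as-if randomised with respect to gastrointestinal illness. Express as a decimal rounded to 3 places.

p₁ = 0.0447, p₀ = 0.0216.
Overall risk P(Y=1) = π·p₁ + (1−π)·p₀ = 0.775×0.0447 + 0.225×0.0216 = 0.039502.
Under exogeneity, PAF = [P(Y=1) − p₀] / P(Y=1).
PAF = (0.039502 − 0.0216) / 0.039502 ≈ 0.4532

PAF ≈ 0.453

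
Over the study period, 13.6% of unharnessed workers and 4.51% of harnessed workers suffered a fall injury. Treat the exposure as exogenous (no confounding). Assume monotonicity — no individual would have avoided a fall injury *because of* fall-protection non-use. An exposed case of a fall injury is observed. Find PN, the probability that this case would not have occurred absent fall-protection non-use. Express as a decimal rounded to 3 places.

PN ≈ 0.668

p₁ = 0.136, p₀ = 0.0451.
Under exogeneity and monotonicity, PN = (p₁ − p₀) / p₁.
PN = (0.136 − 0.0451) / 0.136 = 0.0909 / 0.136 ≈ 0.6684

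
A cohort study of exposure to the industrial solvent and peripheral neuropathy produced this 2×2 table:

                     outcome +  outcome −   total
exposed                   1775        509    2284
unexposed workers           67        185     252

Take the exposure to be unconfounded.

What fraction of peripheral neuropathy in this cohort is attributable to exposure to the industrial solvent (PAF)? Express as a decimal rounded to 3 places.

p₁ = P(outcome | exposed) = 1775/2284 = 0.77715
p₀ = P(outcome | unexposed) = 67/252 = 0.26587
Exposure prevalence π = 2284/2536 = 0.90063; overall risk P(Y=1) = 0.72634.
Under exogeneity, PAF = [P(Y=1) − p₀]/P(Y=1).
PAF = (0.72634 − 0.26587) / 0.72634 ≈ 0.6340

PAF ≈ 0.634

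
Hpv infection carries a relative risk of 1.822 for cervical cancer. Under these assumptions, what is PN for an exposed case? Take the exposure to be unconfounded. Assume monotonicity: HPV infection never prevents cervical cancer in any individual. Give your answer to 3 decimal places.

PN ≈ 0.451

Under exogeneity and monotonicity, PN = (RR − 1) / RR = 1 − 1/RR.
PN = (1.822 − 1) / 1.822 = 0.822 / 1.822 ≈ 0.4512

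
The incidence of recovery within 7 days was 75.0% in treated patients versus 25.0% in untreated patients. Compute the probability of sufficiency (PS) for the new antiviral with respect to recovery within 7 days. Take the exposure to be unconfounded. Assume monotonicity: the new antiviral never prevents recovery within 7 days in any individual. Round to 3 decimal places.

p₁ = 0.75, p₀ = 0.25.
Under exogeneity and monotonicity, PS = (p₁ − p₀) / (1 − p₀).
PS = (0.75 − 0.25) / (1 − 0.25) = 0.5 / 0.75 ≈ 0.6667

PS ≈ 0.667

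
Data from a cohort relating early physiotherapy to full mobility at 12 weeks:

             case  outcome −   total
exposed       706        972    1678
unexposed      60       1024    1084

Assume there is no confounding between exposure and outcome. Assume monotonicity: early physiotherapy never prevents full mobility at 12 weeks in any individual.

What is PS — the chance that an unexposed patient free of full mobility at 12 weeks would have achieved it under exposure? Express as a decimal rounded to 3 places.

PS ≈ 0.387

p₁ = P(outcome | exposed) = 706/1678 = 0.42074
p₀ = P(outcome | unexposed) = 60/1084 = 0.055351
Under exogeneity and monotonicity, PS = (p₁ − p₀) / (1 − p₀).
PS = (0.42074 − 0.055351) / (1 − 0.055351) = 0.36539 / 0.94465 ≈ 0.3868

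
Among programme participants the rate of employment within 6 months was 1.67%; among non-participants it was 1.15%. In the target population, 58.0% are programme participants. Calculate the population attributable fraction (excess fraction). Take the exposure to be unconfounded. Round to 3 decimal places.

PAF ≈ 0.208

p₁ = 0.0167, p₀ = 0.0115.
Overall risk P(Y=1) = π·p₁ + (1−π)·p₀ = 0.58×0.0167 + 0.42×0.0115 = 0.014516.
Under exogeneity, PAF = [P(Y=1) − p₀] / P(Y=1).
PAF = (0.014516 − 0.0115) / 0.014516 ≈ 0.2078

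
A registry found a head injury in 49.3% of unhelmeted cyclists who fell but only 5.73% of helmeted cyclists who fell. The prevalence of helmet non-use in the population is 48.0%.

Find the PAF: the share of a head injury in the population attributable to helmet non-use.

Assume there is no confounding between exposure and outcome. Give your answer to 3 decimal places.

PAF ≈ 0.785

p₁ = 0.493, p₀ = 0.0573.
Overall risk P(Y=1) = π·p₁ + (1−π)·p₀ = 0.48×0.493 + 0.52×0.0573 = 0.26644.
Under exogeneity, PAF = [P(Y=1) − p₀] / P(Y=1).
PAF = (0.26644 − 0.0573) / 0.26644 ≈ 0.7849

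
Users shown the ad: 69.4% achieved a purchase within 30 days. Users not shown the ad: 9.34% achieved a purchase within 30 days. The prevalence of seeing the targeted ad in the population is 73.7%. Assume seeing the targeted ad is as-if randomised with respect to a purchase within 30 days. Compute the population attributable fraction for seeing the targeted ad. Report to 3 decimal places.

p₁ = 0.694, p₀ = 0.0934.
Overall risk P(Y=1) = π·p₁ + (1−π)·p₀ = 0.737×0.694 + 0.263×0.0934 = 0.53604.
Under exogeneity, PAF = [P(Y=1) − p₀] / P(Y=1).
PAF = (0.53604 − 0.0934) / 0.53604 ≈ 0.8258

PAF ≈ 0.826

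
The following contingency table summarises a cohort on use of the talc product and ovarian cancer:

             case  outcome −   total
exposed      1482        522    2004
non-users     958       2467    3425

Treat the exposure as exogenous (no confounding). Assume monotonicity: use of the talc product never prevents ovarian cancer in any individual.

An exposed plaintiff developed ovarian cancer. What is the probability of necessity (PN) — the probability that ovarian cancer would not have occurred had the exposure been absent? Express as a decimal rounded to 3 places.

p₁ = P(outcome | exposed) = 1482/2004 = 0.73952
p₀ = P(outcome | unexposed) = 958/3425 = 0.27971
Under exogeneity and monotonicity, PN = (p₁ − p₀) / p₁.
PN = (0.73952 − 0.27971) / 0.73952 = 0.45981 / 0.73952 ≈ 0.6218

PN ≈ 0.622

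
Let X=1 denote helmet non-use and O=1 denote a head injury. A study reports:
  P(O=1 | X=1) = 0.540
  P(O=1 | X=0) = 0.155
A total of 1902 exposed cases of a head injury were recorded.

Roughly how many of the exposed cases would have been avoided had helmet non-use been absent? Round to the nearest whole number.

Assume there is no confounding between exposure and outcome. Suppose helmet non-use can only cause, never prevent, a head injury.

Let p₁ = 0.54, p₀ = 0.155.
PN = (p₁ − p₀)/p₁ = (0.54 − 0.155) / 0.54 ≈ 0.71296.
Attributable cases ≈ PN × (exposed cases) = 0.71296 × 1902 ≈ 1356.06.

about 1356 cases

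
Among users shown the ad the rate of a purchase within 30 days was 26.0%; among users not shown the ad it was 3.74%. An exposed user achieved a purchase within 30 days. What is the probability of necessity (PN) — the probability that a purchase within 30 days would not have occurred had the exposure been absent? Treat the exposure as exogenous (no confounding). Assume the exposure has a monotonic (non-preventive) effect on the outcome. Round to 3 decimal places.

PN ≈ 0.856

p₁ = 0.26, p₀ = 0.0374.
Under exogeneity and monotonicity, PN = (p₁ − p₀) / p₁.
PN = (0.26 − 0.0374) / 0.26 = 0.2226 / 0.26 ≈ 0.8562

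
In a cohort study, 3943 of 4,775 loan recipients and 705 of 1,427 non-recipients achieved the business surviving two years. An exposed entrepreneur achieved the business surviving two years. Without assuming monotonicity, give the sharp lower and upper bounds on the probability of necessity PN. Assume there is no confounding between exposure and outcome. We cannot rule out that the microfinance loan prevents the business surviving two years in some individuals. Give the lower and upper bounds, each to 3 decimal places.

p₁ = P(outcome | exposed) = 3943/4775 = 0.82576
p₀ = P(outcome | unexposed) = 705/1427 = 0.49404
Under exogeneity alone the bounds on PN are max{0,(p₁−p₀)/p₁} ≤ PN ≤ min{1,(1−p₀)/p₁}.
  lower = (p₁ − p₀)/p₁ = 0.33172 / 0.82576 ≈ 0.4017
  upper = min{1, (1 − p₀)/p₁} = 0.50596 / 0.82576 ≈ 0.6127

0.402 ≤ PN ≤ 0.613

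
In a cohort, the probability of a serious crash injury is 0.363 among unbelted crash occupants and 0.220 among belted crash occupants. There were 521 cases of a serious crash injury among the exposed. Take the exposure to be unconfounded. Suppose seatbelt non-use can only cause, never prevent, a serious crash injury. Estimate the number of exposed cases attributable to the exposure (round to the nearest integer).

about 205 cases

Let p₁ = 0.363, p₀ = 0.22.
PN = (p₁ − p₀)/p₁ = (0.363 − 0.22) / 0.363 ≈ 0.39394.
Attributable cases ≈ PN × (exposed cases) = 0.39394 × 521 ≈ 205.24.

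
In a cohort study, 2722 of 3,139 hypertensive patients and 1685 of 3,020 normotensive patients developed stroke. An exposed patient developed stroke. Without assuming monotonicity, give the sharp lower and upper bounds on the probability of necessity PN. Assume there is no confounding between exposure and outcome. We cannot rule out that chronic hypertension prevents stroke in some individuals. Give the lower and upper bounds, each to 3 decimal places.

0.357 ≤ PN ≤ 0.510

p₁ = P(outcome | exposed) = 2722/3139 = 0.86716
p₀ = P(outcome | unexposed) = 1685/3020 = 0.55795
Under exogeneity alone the bounds on PN are max{0,(p₁−p₀)/p₁} ≤ PN ≤ min{1,(1−p₀)/p₁}.
  lower = (p₁ − p₀)/p₁ = 0.30921 / 0.86716 ≈ 0.3566
  upper = min{1, (1 − p₀)/p₁} = 0.44205 / 0.86716 ≈ 0.5098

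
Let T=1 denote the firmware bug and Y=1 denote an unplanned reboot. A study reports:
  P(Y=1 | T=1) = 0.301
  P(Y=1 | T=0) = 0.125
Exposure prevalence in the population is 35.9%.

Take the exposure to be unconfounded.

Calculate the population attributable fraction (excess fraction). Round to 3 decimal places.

Let p₁ = 0.301, p₀ = 0.125.
Overall risk P(Y=1) = π·p₁ + (1−π)·p₀ = 0.359×0.301 + 0.641×0.125 = 0.18818.
Under exogeneity, PAF = [P(Y=1) − p₀] / P(Y=1).
PAF = (0.18818 − 0.125) / 0.18818 ≈ 0.3358

PAF ≈ 0.336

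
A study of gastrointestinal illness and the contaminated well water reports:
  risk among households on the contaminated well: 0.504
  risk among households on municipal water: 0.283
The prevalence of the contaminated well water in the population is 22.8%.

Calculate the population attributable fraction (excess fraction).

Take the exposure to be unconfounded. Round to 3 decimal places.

Let p₁ = 0.504, p₀ = 0.283.
Overall risk P(Y=1) = π·p₁ + (1−π)·p₀ = 0.228×0.504 + 0.772×0.283 = 0.33339.
Under exogeneity, PAF = [P(Y=1) − p₀] / P(Y=1).
PAF = (0.33339 − 0.283) / 0.33339 ≈ 0.1511

PAF ≈ 0.151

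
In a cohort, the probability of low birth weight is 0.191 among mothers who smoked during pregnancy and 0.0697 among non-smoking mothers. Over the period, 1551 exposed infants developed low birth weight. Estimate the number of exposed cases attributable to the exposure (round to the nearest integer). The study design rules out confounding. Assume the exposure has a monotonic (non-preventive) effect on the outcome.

Let p₁ = 0.191, p₀ = 0.0697.
PN = (p₁ − p₀)/p₁ = (0.191 − 0.0697) / 0.191 ≈ 0.63508.
Attributable cases ≈ PN × (exposed cases) = 0.63508 × 1551 ≈ 985.01.

about 985 cases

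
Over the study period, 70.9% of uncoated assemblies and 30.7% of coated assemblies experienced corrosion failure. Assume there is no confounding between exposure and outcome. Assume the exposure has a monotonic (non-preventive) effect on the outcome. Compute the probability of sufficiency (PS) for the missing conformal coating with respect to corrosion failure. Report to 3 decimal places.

p₁ = 0.709, p₀ = 0.307.
Under exogeneity and monotonicity, PS = (p₁ − p₀) / (1 − p₀).
PS = (0.709 − 0.307) / (1 − 0.307) = 0.402 / 0.693 ≈ 0.5801

PS ≈ 0.580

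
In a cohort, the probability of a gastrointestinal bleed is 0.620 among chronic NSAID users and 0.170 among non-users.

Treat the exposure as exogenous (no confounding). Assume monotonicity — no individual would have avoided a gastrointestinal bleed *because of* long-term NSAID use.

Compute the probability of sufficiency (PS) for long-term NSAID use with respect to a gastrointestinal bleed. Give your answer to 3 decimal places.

Let p₁ = 0.62, p₀ = 0.17.
Under exogeneity and monotonicity, PS = (p₁ − p₀) / (1 − p₀).
PS = (0.62 − 0.17) / (1 − 0.17) = 0.45 / 0.83 ≈ 0.5422

PS ≈ 0.542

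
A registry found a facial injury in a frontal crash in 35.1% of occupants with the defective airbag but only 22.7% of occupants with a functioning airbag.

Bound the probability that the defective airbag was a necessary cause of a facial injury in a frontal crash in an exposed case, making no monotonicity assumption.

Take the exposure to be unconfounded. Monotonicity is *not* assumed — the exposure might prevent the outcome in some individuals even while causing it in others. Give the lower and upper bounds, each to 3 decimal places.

0.353 ≤ PN ≤ 1.000

p₁ = 0.351, p₀ = 0.227.
Under exogeneity alone the bounds on PN are max{0,(p₁−p₀)/p₁} ≤ PN ≤ min{1,(1−p₀)/p₁}.
  lower = (p₁ − p₀)/p₁ = 0.124 / 0.351 ≈ 0.3533
  upper = min{1, (1 − p₀)/p₁} = 0.773 / 0.351 ≈ 2.2023 → capped at 1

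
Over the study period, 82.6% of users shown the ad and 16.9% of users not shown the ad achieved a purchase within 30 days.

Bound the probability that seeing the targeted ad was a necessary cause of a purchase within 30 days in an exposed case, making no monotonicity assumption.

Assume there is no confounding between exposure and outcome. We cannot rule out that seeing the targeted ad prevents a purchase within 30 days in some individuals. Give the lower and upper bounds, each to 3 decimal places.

0.795 ≤ PN ≤ 1.000

p₁ = 0.826, p₀ = 0.169.
Under exogeneity alone the bounds on PN are max{0,(p₁−p₀)/p₁} ≤ PN ≤ min{1,(1−p₀)/p₁}.
  lower = (p₁ − p₀)/p₁ = 0.657 / 0.826 ≈ 0.7954
  upper = min{1, (1 − p₀)/p₁} = 0.831 / 0.826 ≈ 1.0061 → capped at 1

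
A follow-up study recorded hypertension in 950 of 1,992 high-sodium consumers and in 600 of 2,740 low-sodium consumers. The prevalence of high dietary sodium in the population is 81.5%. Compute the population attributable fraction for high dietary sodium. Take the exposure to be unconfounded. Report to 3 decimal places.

PAF ≈ 0.490

p₁ = P(outcome | exposed) = 950/1992 = 0.47691
p₀ = P(outcome | unexposed) = 600/2740 = 0.21898
Overall risk P(Y=1) = π·p₁ + (1−π)·p₀ = 0.815×0.47691 + 0.185×0.21898 = 0.42919.
Under exogeneity, PAF = [P(Y=1) − p₀] / P(Y=1).
PAF = (0.42919 − 0.21898) / 0.42919 ≈ 0.4898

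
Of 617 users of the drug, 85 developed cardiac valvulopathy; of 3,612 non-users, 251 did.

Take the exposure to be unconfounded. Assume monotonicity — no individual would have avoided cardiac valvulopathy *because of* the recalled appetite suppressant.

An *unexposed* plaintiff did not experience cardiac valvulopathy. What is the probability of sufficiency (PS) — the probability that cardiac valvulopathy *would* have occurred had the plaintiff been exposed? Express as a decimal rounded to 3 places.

p₁ = P(outcome | exposed) = 85/617 = 0.13776
p₀ = P(outcome | unexposed) = 251/3612 = 0.069491
Under exogeneity and monotonicity, PS = (p₁ − p₀) / (1 − p₀).
PS = (0.13776 − 0.069491) / (1 − 0.069491) = 0.068273 / 0.93051 ≈ 0.0734

PS ≈ 0.073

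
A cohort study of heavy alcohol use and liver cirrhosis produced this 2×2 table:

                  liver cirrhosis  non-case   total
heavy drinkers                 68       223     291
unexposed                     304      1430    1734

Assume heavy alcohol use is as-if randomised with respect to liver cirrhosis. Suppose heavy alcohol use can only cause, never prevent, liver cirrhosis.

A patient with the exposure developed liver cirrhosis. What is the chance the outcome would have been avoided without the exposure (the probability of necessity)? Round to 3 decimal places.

p₁ = P(outcome | exposed) = 68/291 = 0.23368
p₀ = P(outcome | unexposed) = 304/1734 = 0.17532
Under exogeneity and monotonicity, PN = (p₁ − p₀)/p₁.
PN = (0.23368 − 0.17532) / 0.23368 ≈ 0.2497

PN ≈ 0.250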